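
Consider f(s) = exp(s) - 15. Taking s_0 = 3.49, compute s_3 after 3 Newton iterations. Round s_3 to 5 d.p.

Newton update: s ← s − f(s)/f'(s).
f'(s) = exp(s)
s_0 = 3.490000: f = 17.785948, f' = 32.785948 → s_1 = 3.490000 - (17.785948)/(32.785948) = 2.947513
s_1 = 2.947513: f = 4.058498, f' = 19.058498 → s_2 = 2.947513 - (4.058498)/(19.058498) = 2.734564
s_2 = 2.734564: f = 0.403020, f' = 15.403020 → s_3 = 2.734564 - (0.403020)/(15.403020) = 2.708399

2.70840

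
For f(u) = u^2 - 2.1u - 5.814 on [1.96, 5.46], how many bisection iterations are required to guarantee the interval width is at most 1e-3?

Initial width b − a = 5.46 − 1.96 = 3.500000.
After n steps the width is (b−a)/2^n; need (b−a)/2^n ≤ 1e-3.
So n ≥ log₂(3.500000/1e-3) = log₂(3500.0000) ≈ 11.7731.
Hence n = 12.

12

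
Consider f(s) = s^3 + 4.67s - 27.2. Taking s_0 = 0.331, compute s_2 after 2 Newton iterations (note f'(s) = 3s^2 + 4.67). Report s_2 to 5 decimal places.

s_0 = 0.331000: f = -25.617965, f' = 4.998683 → s_1 = 0.331000 - (-25.617965)/(4.998683) = 5.455943
s_1 = 5.455943: f = 160.688020, f' = 93.971941 → s_2 = 5.455943 - (160.688020)/(93.971941) = 3.745986

3.74599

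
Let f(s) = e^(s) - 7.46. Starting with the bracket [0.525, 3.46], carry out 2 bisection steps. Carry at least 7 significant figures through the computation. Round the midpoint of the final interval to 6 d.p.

2.359375

f(0.525000) = -5.769541, f(3.460000) = 24.356977 (opposite signs)
step 1: m = 1.992500, f(m) = -0.126155 < 0 → root in [1.992500, 3.460000]
step 2: m = 2.726250, f(m) = 7.815496 > 0 → root in [1.992500, 2.726250]
Midpoint of [1.992500, 2.726250] = 2.359375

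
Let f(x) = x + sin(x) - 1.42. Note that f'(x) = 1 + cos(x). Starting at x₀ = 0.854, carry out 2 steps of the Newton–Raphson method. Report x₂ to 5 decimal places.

0.74329

Newton update: x ← x − f(x)/f'(x).
x_0 = 0.854000: f = 0.187914, f' = 1.656973 → x_1 = 0.854000 - (0.187914)/(1.656973) = 0.740592
x_1 = 0.740592: f = -0.004683, f' = 1.738069 → x_2 = 0.740592 - (-0.004683)/(1.738069) = 0.743286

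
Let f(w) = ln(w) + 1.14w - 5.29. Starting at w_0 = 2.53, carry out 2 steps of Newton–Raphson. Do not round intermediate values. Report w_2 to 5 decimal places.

3.53312

f'(w) = 1/w + 1.14
w_0 = 2.530000: f = -1.477581, f' = 1.535257 → w_1 = 2.530000 - (-1.477581)/(1.535257) = 3.492432
w_1 = 3.492432: f = -0.058029, f' = 1.426333 → w_2 = 3.492432 - (-0.058029)/(1.426333) = 3.533116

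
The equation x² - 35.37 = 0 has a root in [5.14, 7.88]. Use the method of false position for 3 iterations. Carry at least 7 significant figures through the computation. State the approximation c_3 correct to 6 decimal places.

False-position update: c = (a·f(b) − b·f(a))/(f(b) − f(a)); replace the endpoint whose sign matches f(c).
f(5.140000) = -8.950400, f(7.880000) = 26.724400
step 1: c = 5.827435, f(c) = -1.411005 < 0 → new bracket [5.827435, 7.880000]
step 2: c = 5.930372, f(c) = -0.200689 < 0 → new bracket [5.930372, 7.880000]
step 3: c = 5.944904, f(c) = -0.028120 < 0 → new bracket [5.944904, 7.880000]

5.944904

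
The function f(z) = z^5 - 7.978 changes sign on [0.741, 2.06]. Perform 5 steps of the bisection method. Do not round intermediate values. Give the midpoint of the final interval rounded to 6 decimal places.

f(0.741000) = -7.754596, f(2.060000) = 29.118770 (opposite signs)
step 1: m = 1.400500, f(m) = -2.590149 < 0 → root in [1.400500, 2.060000]
step 2: m = 1.730250, f(m) = 7.529589 > 0 → root in [1.400500, 1.730250]
step 3: m = 1.565375, f(m) = 1.421223 > 0 → root in [1.400500, 1.565375]
step 4: m = 1.482938, f(m) = -0.806430 < 0 → root in [1.482938, 1.565375]
step 5: m = 1.524156, f(m) = 0.247219 > 0 → root in [1.482938, 1.524156]
Midpoint of [1.482938, 1.524156] = 1.503547

1.503547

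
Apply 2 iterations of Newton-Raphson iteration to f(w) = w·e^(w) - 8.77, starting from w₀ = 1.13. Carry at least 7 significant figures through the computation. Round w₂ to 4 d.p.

1.7056

f'(w) = (w + 1)·e^(w)
w_0 = 1.130000: f = -5.271908, f' = 6.593748 → w_1 = 1.130000 - (-5.271908)/(6.593748) = 1.929531
w_1 = 1.929531: f = 4.517296, f' = 20.173578 → w_2 = 1.929531 - (4.517296)/(20.173578) = 1.705610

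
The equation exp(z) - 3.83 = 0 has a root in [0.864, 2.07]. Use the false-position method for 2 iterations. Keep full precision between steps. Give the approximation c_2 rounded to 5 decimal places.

1.28988

False-position update: c = (a·f(b) − b·f(a))/(f(b) − f(a)); replace the endpoint whose sign matches f(c).
f(0.864000) = -1.457368, f(2.070000) = 4.094823
step 1: c = 1.180557, f(c) = -0.573812 < 0 → new bracket [1.180557, 2.070000]
step 2: c = 1.289877, f(c) = -0.197661 < 0 → new bracket [1.289877, 2.070000]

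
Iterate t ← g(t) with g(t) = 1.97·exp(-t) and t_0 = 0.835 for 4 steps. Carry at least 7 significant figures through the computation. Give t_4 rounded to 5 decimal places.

t_1 = g(0.835000) = 0.854733
t_2 = g(0.854733) = 0.838032
t_3 = g(0.838032) = 0.852145
t_4 = g(0.852145) = 0.840203

0.84020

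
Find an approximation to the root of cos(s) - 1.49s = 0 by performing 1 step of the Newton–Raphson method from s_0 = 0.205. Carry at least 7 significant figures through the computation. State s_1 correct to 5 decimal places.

0.60275

Newton update: s ← s − f(s)/f'(s).
f'(s) = -sin(s) - 1.49
s_0 = 0.205000: f = 0.673611, f' = -1.693567 → s_1 = 0.205000 - (0.673611)/(-1.693567) = 0.602747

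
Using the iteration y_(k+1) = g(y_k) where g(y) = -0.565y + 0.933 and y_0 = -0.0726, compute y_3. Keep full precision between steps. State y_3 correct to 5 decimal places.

y_1 = g(-0.072600) = 0.974019
y_2 = g(0.974019) = 0.382679
y_3 = g(0.382679) = 0.716786

0.71679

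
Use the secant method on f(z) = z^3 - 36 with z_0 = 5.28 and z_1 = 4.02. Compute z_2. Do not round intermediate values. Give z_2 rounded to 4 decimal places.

3.5762

f(z_0) = 111.197952, f(z_1) = 28.964808
z_2 = 4.020000 - (28.964808)·(4.020000 - 5.280000)/(28.964808 - (111.197952)) = 3.576193; f(z_2) = 9.736485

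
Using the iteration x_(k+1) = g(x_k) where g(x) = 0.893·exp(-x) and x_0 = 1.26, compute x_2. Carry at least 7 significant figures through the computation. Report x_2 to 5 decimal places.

0.69318

x_1 = g(1.260000) = 0.253303
x_2 = g(0.253303) = 0.693176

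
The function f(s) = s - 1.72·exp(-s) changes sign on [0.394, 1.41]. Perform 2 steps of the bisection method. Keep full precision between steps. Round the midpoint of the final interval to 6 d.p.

f(0.394000) = -0.765889, f(1.410000) = 0.990074 (opposite signs)
step 1: m = 0.902000, f(m) = 0.204097 > 0 → root in [0.394000, 0.902000]
step 2: m = 0.648000, f(m) = -0.251716 < 0 → root in [0.648000, 0.902000]
Midpoint of [0.648000, 0.902000] = 0.775000

0.775000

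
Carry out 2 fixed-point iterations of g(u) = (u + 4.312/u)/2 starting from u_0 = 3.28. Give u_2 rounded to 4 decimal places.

u_1 = g(3.280000) = 2.297317
u_2 = g(2.297317) = 2.087145

2.0871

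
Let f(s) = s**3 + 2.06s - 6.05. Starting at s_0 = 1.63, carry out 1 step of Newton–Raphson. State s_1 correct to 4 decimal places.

1.4666

f'(s) = 3s**2 + 2.06
s_0 = 1.630000: f = 1.638547, f' = 10.030700 → s_1 = 1.630000 - (1.638547)/(10.030700) = 1.466647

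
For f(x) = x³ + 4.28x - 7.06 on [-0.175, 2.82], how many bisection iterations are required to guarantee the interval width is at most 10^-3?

Initial width b − a = 2.82 − -0.175 = 2.995000.
After n steps the width is (b−a)/2^n; need (b−a)/2^n ≤ 10^-3.
So n ≥ log₂(2.995000/10^-3) = log₂(2995.0000) ≈ 11.5483.
Hence n = 12.

12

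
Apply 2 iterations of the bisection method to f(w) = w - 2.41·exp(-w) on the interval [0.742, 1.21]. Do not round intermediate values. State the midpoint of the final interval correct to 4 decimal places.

f(0.742000) = -0.405547, f(1.210000) = 0.491345 (opposite signs)
step 1: m = 0.976000, f(m) = 0.067875 > 0 → root in [0.742000, 0.976000]
step 2: m = 0.859000, f(m) = -0.161841 < 0 → root in [0.859000, 0.976000]
Midpoint of [0.859000, 0.976000] = 0.917500

0.9175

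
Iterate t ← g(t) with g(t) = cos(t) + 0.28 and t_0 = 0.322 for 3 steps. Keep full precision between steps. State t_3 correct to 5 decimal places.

1.09645

t_1 = g(0.322000) = 1.228604
t_2 = g(1.228604) = 0.615553
t_3 = g(0.615553) = 1.096454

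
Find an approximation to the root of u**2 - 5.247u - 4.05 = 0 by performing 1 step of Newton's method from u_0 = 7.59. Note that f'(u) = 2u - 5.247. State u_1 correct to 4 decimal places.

6.2074

u_0 = 7.590000: f = 13.733370, f' = 9.933000 → u_1 = 7.590000 - (13.733370)/(9.933000) = 6.207400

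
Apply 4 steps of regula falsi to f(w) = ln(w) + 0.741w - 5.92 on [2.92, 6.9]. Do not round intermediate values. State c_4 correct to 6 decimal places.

5.651867

f(2.920000) = -2.684696, f(6.900000) = 1.124421
step 1: c = 5.725136, f(c) = 0.067192 > 0 → new bracket [2.920000, 5.725136]
step 2: c = 5.656644, f(c) = 0.004404 > 0 → new bracket [2.920000, 5.656644]
step 3: c = 5.652162, f(c) = 0.000290 > 0 → new bracket [2.920000, 5.652162]
step 4: c = 5.651867, f(c) = 0.000019 > 0 → new bracket [2.920000, 5.651867]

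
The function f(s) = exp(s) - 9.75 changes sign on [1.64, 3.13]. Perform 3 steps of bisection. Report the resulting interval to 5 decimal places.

f(1.640000) = -4.594830, f(3.130000) = 13.123980 (opposite signs)
step 1: m = 2.385000, f(m) = 1.109063 > 0 → root in [1.640000, 2.385000]
step 2: m = 2.012500, f(m) = -2.268001 < 0 → root in [2.012500, 2.385000]
step 3: m = 2.198750, f(m) = -0.736261 < 0 → root in [2.198750, 2.385000]

[2.19875, 2.38500]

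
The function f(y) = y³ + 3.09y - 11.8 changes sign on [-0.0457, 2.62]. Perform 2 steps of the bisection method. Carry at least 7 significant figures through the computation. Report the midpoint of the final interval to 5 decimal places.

1.62036

f(-0.045700) = -11.941308, f(2.620000) = 14.280528 (opposite signs)
step 1: m = 1.287150, f(m) = -5.690214 < 0 → root in [1.287150, 2.620000]
step 2: m = 1.953575, f(m) = 1.692278 > 0 → root in [1.287150, 1.953575]
Midpoint of [1.287150, 1.953575] = 1.620363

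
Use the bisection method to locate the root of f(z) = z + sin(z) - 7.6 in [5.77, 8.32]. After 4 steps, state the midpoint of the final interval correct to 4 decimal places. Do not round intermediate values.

6.9653

f(5.770000) = -2.320955, f(8.320000) = 1.613364 (opposite signs)
step 1: m = 7.045000, f(m) = 0.135236 > 0 → root in [5.770000, 7.045000]
step 2: m = 6.407500, f(m) = -1.068505 < 0 → root in [6.407500, 7.045000]
step 3: m = 6.726250, f(m) = -0.445040 < 0 → root in [6.726250, 7.045000]
step 4: m = 6.885625, f(m) = -0.147721 < 0 → root in [6.885625, 7.045000]
Midpoint of [6.885625, 7.045000] = 6.965312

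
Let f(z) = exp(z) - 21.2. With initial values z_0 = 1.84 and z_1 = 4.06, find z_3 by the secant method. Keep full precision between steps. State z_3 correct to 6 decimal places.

2.797898

f(z_0) = -14.903462, f(z_1) = 36.774311
z_2 = 4.060000 - (36.774311)·(4.060000 - 1.840000)/(36.774311 - (-14.903462)) = 2.480230; f(z_2) = -9.255983
z_3 = 2.480230 - (-9.255983)·(2.480230 - 4.060000)/(-9.255983 - (36.774311)) = 2.797898; f(z_3) = -4.789887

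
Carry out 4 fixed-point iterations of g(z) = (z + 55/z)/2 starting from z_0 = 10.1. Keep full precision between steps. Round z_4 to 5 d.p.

z_1 = g(10.100000) = 7.772772
z_2 = g(7.772772) = 7.424377
z_3 = g(7.424377) = 7.416203
z_4 = g(7.416203) = 7.416198

7.41620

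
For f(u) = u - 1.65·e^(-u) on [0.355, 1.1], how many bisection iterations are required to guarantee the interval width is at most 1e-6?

Initial width b − a = 1.1 − 0.355 = 0.745000.
After n steps the width is (b−a)/2^n; need (b−a)/2^n ≤ 1e-6.
So n ≥ log₂(0.745000/1e-6) = log₂(745000.0000) ≈ 19.5069.
Hence n = 20.

20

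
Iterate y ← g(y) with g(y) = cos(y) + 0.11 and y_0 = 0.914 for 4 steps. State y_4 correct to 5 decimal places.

y_1 = g(0.914000) = 0.720583
y_2 = g(0.720583) = 0.861421
y_3 = g(0.861421) = 0.761360
y_4 = g(0.761360) = 0.833899

0.83390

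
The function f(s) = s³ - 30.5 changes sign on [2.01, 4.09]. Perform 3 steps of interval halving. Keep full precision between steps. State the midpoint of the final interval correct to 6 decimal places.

3.180000

f(2.010000) = -22.379399, f(4.090000) = 37.917929 (opposite signs)
step 1: m = 3.050000, f(m) = -2.127375 < 0 → root in [3.050000, 4.090000]
step 2: m = 3.570000, f(m) = 14.999293 > 0 → root in [3.050000, 3.570000]
step 3: m = 3.310000, f(m) = 5.764691 > 0 → root in [3.050000, 3.310000]
Midpoint of [3.050000, 3.310000] = 3.180000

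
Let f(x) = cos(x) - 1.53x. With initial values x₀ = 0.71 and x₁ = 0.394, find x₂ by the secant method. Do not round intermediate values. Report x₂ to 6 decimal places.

f(x_0) = -0.327938, f(x_1) = 0.320561
x_2 = 0.394000 - (0.320561)·(0.394000 - 0.710000)/(0.320561 - (-0.327938)) = 0.550203; f(x_2) = 0.010609

0.550203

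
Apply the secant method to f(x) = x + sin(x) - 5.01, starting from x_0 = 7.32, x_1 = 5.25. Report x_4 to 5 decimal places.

5.62313

f(x_0) = 3.170787, f(x_1) = -0.618934
x_2 = 5.250000 - (-0.618934)·(5.250000 - 7.320000)/(-0.618934 - (3.170787)) = 5.588071; f(x_2) = -0.062403
x_3 = 5.588071 - (-0.062403)·(5.588071 - 5.250000)/(-0.062403 - (-0.618934)) = 5.625978; f(x_3) = 0.005069
x_4 = 5.625978 - (0.005069)·(5.625978 - 5.588071)/(0.005069 - (-0.062403)) = 5.623130; f(x_4) = -0.000031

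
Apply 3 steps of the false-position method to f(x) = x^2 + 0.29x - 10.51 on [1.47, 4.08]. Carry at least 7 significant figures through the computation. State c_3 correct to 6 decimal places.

False-position update: c = (a·f(b) − b·f(a))/(f(b) − f(a)); replace the endpoint whose sign matches f(c).
f(1.470000) = -7.922800, f(4.080000) = 7.319600
step 1: c = 2.826644, f(c) = -1.700358 < 0 → new bracket [2.826644, 4.080000]
step 2: c = 3.062915, f(c) = -0.240308 < 0 → new bracket [3.062915, 4.080000]
step 3: c = 3.095245, f(c) = -0.031837 < 0 → new bracket [3.095245, 4.080000]

3.095245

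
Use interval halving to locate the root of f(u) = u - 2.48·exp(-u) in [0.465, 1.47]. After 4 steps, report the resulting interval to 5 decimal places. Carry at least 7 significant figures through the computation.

[0.90469, 0.96750]

f(0.465000) = -1.092775, f(1.470000) = 0.899785 (opposite signs)
step 1: m = 0.967500, f(m) = 0.025021 > 0 → root in [0.465000, 0.967500]
step 2: m = 0.716250, f(m) = -0.495431 < 0 → root in [0.716250, 0.967500]
step 3: m = 0.841875, f(m) = -0.226762 < 0 → root in [0.841875, 0.967500]
step 4: m = 0.904688, f(m) = -0.098890 < 0 → root in [0.904688, 0.967500]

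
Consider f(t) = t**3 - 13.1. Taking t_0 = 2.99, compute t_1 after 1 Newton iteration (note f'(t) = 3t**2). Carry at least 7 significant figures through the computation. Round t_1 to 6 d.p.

2.481769

t_0 = 2.990000: f = 13.630899, f' = 26.820300 → t_1 = 2.990000 - (13.630899)/(26.820300) = 2.481769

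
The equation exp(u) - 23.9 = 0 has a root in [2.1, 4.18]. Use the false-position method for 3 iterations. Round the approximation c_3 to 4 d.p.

f(2.100000) = -15.733830, f(4.180000) = 41.465853
step 1: c = 2.672142, f(c) = -9.429061 < 0 → new bracket [2.672142, 4.180000]
step 2: c = 2.951496, f(c) = -4.765440 < 0 → new bracket [2.951496, 4.180000]
step 3: c = 3.078128, f(c) = -2.182289 < 0 → new bracket [3.078128, 4.180000]

3.0781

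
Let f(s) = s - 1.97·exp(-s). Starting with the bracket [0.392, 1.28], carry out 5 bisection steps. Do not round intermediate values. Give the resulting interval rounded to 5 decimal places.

[0.83600, 0.86375]

f(0.392000) = -0.939137, f(1.280000) = 0.732267 (opposite signs)
step 1: m = 0.836000, f(m) = -0.017878 < 0 → root in [0.836000, 1.280000]
step 2: m = 1.058000, f(m) = 0.374116 > 0 → root in [0.836000, 1.058000]
step 3: m = 0.947000, f(m) = 0.182831 > 0 → root in [0.836000, 0.947000]
step 4: m = 0.891500, f(m) = 0.083721 > 0 → root in [0.836000, 0.891500]
step 5: m = 0.863750, f(m) = 0.033241 > 0 → root in [0.836000, 0.863750]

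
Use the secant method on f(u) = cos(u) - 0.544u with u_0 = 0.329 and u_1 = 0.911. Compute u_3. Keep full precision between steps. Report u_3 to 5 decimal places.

0.99700

Secant update: u_(k+1) = u_k − f(u_k)·(u_k − u_(k-1))/(f(u_k) − f(u_(k-1))).
f(u_0) = 0.767390, f(u_1) = 0.117372
u_2 = 0.911000 - (0.117372)·(0.911000 - 0.329000)/(0.117372 - (0.767390)) = 1.016090; f(u_2) = -0.026059
u_3 = 1.016090 - (-0.026059)·(1.016090 - 0.911000)/(-0.026059 - (0.117372)) = 0.996997; f(u_3) = 0.000461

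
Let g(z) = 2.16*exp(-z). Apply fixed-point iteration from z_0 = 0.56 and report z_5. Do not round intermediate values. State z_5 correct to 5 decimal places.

z_1 = g(0.560000) = 1.233812
z_2 = g(1.233812) = 0.628950
z_3 = g(0.628950) = 1.151607
z_4 = g(1.151607) = 0.682837
z_5 = g(0.682837) = 1.091192

1.09119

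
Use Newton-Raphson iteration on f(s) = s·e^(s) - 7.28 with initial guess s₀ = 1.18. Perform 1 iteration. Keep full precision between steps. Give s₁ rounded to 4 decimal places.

1.6649

f'(s) = (s + 1)·e^(s)
s_0 = 1.180000: f = -3.439838, f' = 7.094536 → s_1 = 1.180000 - (-3.439838)/(7.094536) = 1.664857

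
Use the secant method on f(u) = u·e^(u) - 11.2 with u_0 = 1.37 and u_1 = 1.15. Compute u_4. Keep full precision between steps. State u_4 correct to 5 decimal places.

f(u_0) = -5.808570, f(u_1) = -7.568078
u_2 = 1.150000 - (-7.568078)·(1.150000 - 1.370000)/(-7.568078 - (-5.808570)) = 2.096274; f(u_2) = 5.854864
u_3 = 2.096274 - (5.854864)·(2.096274 - 1.150000)/(5.854864 - (-7.568078)) = 1.683525; f(u_3) = -2.135055
u_4 = 1.683525 - (-2.135055)·(1.683525 - 2.096274)/(-2.135055 - (5.854864)) = 1.793819; f(u_4) = -0.414893

1.79382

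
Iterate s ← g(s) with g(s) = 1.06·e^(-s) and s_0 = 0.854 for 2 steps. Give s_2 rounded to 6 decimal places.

s_1 = g(0.854000) = 0.451251
s_2 = g(0.451251) = 0.675041

0.675041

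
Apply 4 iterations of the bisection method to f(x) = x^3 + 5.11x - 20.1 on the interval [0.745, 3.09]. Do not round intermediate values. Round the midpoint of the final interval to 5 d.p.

f(0.745000) = -15.879556, f(3.090000) = 25.193529 (opposite signs)
step 1: m = 1.917500, f(m) = -3.251299 < 0 → root in [1.917500, 3.090000]
step 2: m = 2.503750, f(m) = 8.389581 > 0 → root in [1.917500, 2.503750]
step 3: m = 2.210625, f(m) = 1.999315 > 0 → root in [1.917500, 2.210625]
step 4: m = 2.064063, f(m) = -0.759004 < 0 → root in [2.064063, 2.210625]
Midpoint of [2.064063, 2.210625] = 2.137344

2.13734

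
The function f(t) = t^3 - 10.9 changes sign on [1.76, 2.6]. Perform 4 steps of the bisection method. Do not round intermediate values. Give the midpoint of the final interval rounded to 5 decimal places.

f(1.760000) = -5.448224, f(2.600000) = 6.676000 (opposite signs)
step 1: m = 2.180000, f(m) = -0.539768 < 0 → root in [2.180000, 2.600000]
step 2: m = 2.390000, f(m) = 2.751919 > 0 → root in [2.180000, 2.390000]
step 3: m = 2.285000, f(m) = 1.030499 > 0 → root in [2.180000, 2.285000]
step 4: m = 2.232500, f(m) = 0.226906 > 0 → root in [2.180000, 2.232500]
Midpoint of [2.180000, 2.232500] = 2.206250

2.20625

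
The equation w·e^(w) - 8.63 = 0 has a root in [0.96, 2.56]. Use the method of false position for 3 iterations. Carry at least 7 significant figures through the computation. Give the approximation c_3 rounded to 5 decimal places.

f(0.960000) = -6.122771, f(2.560000) = 24.485692
step 1: c = 1.280056, f(c) = -4.025839 < 0 → new bracket [1.280056, 2.560000]
step 2: c = 1.460785, f(c) = -2.334980 < 0 → new bracket [1.460785, 2.560000]
step 3: c = 1.556481, f(c) = -1.248999 < 0 → new bracket [1.556481, 2.560000]

1.55648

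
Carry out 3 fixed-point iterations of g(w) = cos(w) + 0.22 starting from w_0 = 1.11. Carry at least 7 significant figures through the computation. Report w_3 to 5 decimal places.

w_1 = g(1.110000) = 0.664662
w_2 = g(0.664662) = 1.007126
w_3 = g(1.007126) = 0.754293

0.75429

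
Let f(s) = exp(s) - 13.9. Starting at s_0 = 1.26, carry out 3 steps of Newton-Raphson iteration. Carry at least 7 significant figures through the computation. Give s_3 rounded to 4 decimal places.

Newton update: s ← s − f(s)/f'(s).
f'(s) = exp(s)
s_0 = 1.260000: f = -10.374579, f' = 3.525421 → s_1 = 1.260000 - (-10.374579)/(3.525421) = 4.202791
s_1 = 4.202791: f = 52.972710, f' = 66.872710 → s_2 = 4.202791 - (52.972710)/(66.872710) = 3.410649
s_2 = 3.410649: f = 16.384879, f' = 30.284879 → s_3 = 3.410649 - (16.384879)/(30.284879) = 2.869623

2.8696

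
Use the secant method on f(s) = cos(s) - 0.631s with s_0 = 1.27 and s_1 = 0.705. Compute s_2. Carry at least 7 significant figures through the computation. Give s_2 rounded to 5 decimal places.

Secant update: s_(k+1) = s_k − f(s_k)·(s_k − s_(k-1))/(f(s_k) − f(s_(k-1))).
f(s_0) = -0.505089, f(s_1) = 0.316757
s_2 = 0.705000 - (0.316757)·(0.705000 - 1.270000)/(0.316757 - (-0.505089)) = 0.922763; f(s_2) = 0.021356

0.92276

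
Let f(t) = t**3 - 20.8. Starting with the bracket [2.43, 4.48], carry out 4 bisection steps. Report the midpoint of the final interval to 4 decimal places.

2.7503

f(2.430000) = -6.451093, f(4.480000) = 69.115392 (opposite signs)
step 1: m = 3.455000, f(m) = 20.442421 > 0 → root in [2.430000, 3.455000]
step 2: m = 2.942500, f(m) = 4.677066 > 0 → root in [2.430000, 2.942500]
step 3: m = 2.686250, f(m) = -1.416184 < 0 → root in [2.686250, 2.942500]
step 4: m = 2.814375, f(m) = 1.491839 > 0 → root in [2.686250, 2.814375]
Midpoint of [2.686250, 2.814375] = 2.750313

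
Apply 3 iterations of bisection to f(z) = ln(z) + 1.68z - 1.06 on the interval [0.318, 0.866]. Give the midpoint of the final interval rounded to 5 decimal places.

f(0.318000) = -1.671464, f(0.866000) = 0.251010 (opposite signs)
step 1: m = 0.592000, f(m) = -0.589689 < 0 → root in [0.592000, 0.866000]
step 2: m = 0.729000, f(m) = -0.151362 < 0 → root in [0.729000, 0.866000]
step 3: m = 0.797500, f(m) = 0.053527 > 0 → root in [0.729000, 0.797500]
Midpoint of [0.729000, 0.797500] = 0.763250

0.76325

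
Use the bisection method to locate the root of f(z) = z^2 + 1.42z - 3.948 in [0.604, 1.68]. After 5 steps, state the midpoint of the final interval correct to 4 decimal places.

f(0.604000) = -2.725504, f(1.680000) = 1.260000 (opposite signs)
step 1: m = 1.142000, f(m) = -1.022196 < 0 → root in [1.142000, 1.680000]
step 2: m = 1.411000, f(m) = 0.046541 > 0 → root in [1.142000, 1.411000]
step 3: m = 1.276500, f(m) = -0.505918 < 0 → root in [1.276500, 1.411000]
step 4: m = 1.343750, f(m) = -0.234211 < 0 → root in [1.343750, 1.411000]
step 5: m = 1.377375, f(m) = -0.094966 < 0 → root in [1.377375, 1.411000]
Midpoint of [1.377375, 1.411000] = 1.394188

1.3942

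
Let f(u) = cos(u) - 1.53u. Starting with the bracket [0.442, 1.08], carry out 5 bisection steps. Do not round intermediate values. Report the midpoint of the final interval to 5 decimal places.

f(0.442000) = 0.227638, f(1.080000) = -1.181072 (opposite signs)
step 1: m = 0.761000, f(m) = -0.440183 < 0 → root in [0.442000, 0.761000]
step 2: m = 0.601500, f(m) = -0.095807 < 0 → root in [0.442000, 0.601500]
step 3: m = 0.521750, f(m) = 0.068671 > 0 → root in [0.521750, 0.601500]
step 4: m = 0.561625, f(m) = -0.012895 < 0 → root in [0.521750, 0.561625]
step 5: m = 0.541688, f(m) = 0.028058 > 0 → root in [0.541688, 0.561625]
Midpoint of [0.541688, 0.561625] = 0.551656

0.55166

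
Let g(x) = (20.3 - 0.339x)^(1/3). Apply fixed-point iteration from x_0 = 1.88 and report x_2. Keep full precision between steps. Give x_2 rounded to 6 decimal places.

x_1 = g(1.880000) = 2.699071
x_2 = g(2.699071) = 2.686305

2.686305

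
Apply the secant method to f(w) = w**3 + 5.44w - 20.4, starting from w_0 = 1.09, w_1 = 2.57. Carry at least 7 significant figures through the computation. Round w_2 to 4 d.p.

1.9117

f(w_0) = -13.175371, f(w_1) = 10.555393
w_2 = 2.570000 - (10.555393)·(2.570000 - 1.090000)/(10.555393 - (-13.175371)) = 1.911699; f(w_2) = -3.013873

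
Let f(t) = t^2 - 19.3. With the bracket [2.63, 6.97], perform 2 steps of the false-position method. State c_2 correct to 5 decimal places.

f(2.630000) = -12.383100, f(6.970000) = 29.280900
step 1: c = 3.919906, f(c) = -3.934335 < 0 → new bracket [3.919906, 6.970000]
step 2: c = 4.281189, f(c) = -0.971421 < 0 → new bracket [4.281189, 6.970000]

4.28119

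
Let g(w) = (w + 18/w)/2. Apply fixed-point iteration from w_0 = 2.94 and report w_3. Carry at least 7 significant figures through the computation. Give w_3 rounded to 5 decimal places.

w_1 = g(2.940000) = 4.531224
w_2 = g(4.531224) = 4.251830
w_3 = g(4.251830) = 4.242651

4.24265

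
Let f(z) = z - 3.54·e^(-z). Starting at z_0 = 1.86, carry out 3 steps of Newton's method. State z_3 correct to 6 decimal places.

1.136322

f'(z) = 1 + 3.54·e^(-z)
z_0 = 1.860000: f = 1.308919, f' = 1.551081 → z_1 = 1.860000 - (1.308919)/(1.551081) = 1.016125
z_1 = 1.016125: f = -0.265338, f' = 2.281462 → z_2 = 1.016125 - (-0.265338)/(2.281462) = 1.132426
z_2 = 1.132426: f = -0.008340, f' = 2.140766 → z_3 = 1.132426 - (-0.008340)/(2.140766) = 1.136322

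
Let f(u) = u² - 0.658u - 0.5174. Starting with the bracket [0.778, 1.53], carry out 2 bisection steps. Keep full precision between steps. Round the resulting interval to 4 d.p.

[0.9660, 1.1540]

f(0.778000) = -0.424040, f(1.530000) = 0.816760 (opposite signs)
step 1: m = 1.154000, f(m) = 0.054984 > 0 → root in [0.778000, 1.154000]
step 2: m = 0.966000, f(m) = -0.219872 < 0 → root in [0.966000, 1.154000]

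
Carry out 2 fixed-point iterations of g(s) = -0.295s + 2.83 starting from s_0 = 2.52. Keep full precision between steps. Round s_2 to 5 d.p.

2.21445

s_1 = g(2.520000) = 2.086600
s_2 = g(2.086600) = 2.214453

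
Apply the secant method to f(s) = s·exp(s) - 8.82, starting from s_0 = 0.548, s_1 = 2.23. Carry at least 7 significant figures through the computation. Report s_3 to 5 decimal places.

f(s_0) = -7.872075, f(s_1) = 11.918701
s_2 = 2.230000 - (11.918701)·(2.230000 - 0.548000)/(11.918701 - (-7.872075)) = 1.217040; f(s_2) = -4.709838
s_3 = 1.217040 - (-4.709838)·(1.217040 - 2.230000)/(-4.709838 - (11.918701)) = 1.503949; f(s_3) = -2.053095

1.50395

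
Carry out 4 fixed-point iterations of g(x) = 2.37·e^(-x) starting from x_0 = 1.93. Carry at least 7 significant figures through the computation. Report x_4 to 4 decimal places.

x_1 = g(1.930000) = 0.344001
x_2 = g(0.344001) = 1.680159
x_3 = g(1.680159) = 0.441636
x_4 = g(0.441636) = 1.523871

1.5239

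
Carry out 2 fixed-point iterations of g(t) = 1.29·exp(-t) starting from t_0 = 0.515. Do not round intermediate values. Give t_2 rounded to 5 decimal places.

0.59682

t_1 = g(0.515000) = 0.770776
t_2 = g(0.770776) = 0.596824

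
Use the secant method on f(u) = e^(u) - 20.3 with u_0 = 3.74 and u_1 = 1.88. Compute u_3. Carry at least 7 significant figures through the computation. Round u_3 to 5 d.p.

3.31282

f(u_0) = 21.797990, f(u_1) = -13.746495
u_2 = 1.880000 - (-13.746495)·(1.880000 - 3.740000)/(-13.746495 - (21.797990)) = 2.599337; f(u_2) = -6.845179
u_3 = 2.599337 - (-6.845179)·(2.599337 - 1.880000)/(-6.845179 - (-13.746495)) = 3.312824; f(u_3) = 7.162561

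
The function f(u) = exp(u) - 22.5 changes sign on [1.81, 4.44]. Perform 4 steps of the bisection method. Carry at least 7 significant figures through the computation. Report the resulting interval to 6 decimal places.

f(1.810000) = -16.389553, f(4.440000) = 62.274942 (opposite signs)
step 1: m = 3.125000, f(m) = 0.259895 > 0 → root in [1.810000, 3.125000]
step 2: m = 2.467500, f(m) = -10.707072 < 0 → root in [2.467500, 3.125000]
step 3: m = 2.796250, f(m) = -6.116905 < 0 → root in [2.796250, 3.125000]
step 4: m = 2.960625, f(m) = -3.189963 < 0 → root in [2.960625, 3.125000]

[2.960625, 3.125000]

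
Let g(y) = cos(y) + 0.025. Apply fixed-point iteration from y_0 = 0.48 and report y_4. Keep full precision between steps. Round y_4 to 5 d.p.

0.70077

y_1 = g(0.480000) = 0.911995
y_2 = g(0.911995) = 0.637170
y_3 = g(0.637170) = 0.828783
y_4 = g(0.828783) = 0.700773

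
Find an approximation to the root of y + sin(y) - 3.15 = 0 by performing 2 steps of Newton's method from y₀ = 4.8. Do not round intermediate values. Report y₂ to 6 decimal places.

3.849234

f'(y) = 1 + cos(y)
y_0 = 4.800000: f = 0.653835, f' = 1.087499 → y_1 = 4.800000 - (0.653835)/(1.087499) = 4.198771
y_1 = 4.198771: f = 0.177799, f' = 0.508669 → y_2 = 4.198771 - (0.177799)/(0.508669) = 3.849234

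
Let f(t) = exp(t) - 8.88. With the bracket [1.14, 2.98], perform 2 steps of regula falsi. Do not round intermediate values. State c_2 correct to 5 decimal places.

f(1.140000) = -5.753232, f(2.980000) = 10.807817
step 1: c = 1.779207, f(c) = -2.954841 < 0 → new bracket [1.779207, 2.980000]
step 2: c = 2.037018, f(c) = -1.212294 < 0 → new bracket [2.037018, 2.980000]

2.03702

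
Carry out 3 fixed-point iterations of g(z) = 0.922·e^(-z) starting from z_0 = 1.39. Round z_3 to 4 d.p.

0.4431

z_1 = g(1.390000) = 0.229647
z_2 = g(0.229647) = 0.732818
z_3 = g(0.732818) = 0.443070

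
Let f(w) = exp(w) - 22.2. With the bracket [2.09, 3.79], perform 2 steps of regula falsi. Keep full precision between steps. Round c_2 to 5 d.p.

f(2.090000) = -14.115085, f(3.790000) = 22.056400
step 1: c = 2.753386, f(c) = -6.504318 < 0 → new bracket [2.753386, 3.790000]
step 2: c = 2.989461, f(c) = -2.325042 < 0 → new bracket [2.989461, 3.790000]

2.98946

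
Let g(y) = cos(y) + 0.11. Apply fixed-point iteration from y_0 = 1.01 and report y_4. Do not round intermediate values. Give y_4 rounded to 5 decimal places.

0.85984

y_1 = g(1.010000) = 0.641861
y_2 = g(0.641861) = 0.910983
y_3 = g(0.910983) = 0.722969
y_4 = g(0.722969) = 0.859845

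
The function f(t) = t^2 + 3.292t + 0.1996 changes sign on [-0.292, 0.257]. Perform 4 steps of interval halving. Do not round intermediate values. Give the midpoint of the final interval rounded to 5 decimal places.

-0.06897

f(-0.292000) = -0.676400, f(0.257000) = 1.111693 (opposite signs)
step 1: m = -0.017500, f(m) = 0.142296 > 0 → root in [-0.292000, -0.017500]
step 2: m = -0.154750, f(m) = -0.285889 < 0 → root in [-0.154750, -0.017500]
step 3: m = -0.086125, f(m) = -0.076506 < 0 → root in [-0.086125, -0.017500]
step 4: m = -0.051812, f(m) = 0.031718 > 0 → root in [-0.086125, -0.051812]
Midpoint of [-0.086125, -0.051812] = -0.068969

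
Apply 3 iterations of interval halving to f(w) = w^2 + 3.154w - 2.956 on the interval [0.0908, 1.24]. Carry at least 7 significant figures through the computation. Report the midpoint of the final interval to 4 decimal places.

f(0.090800) = -2.661372, f(1.240000) = 2.492560 (opposite signs)
step 1: m = 0.665400, f(m) = -0.414571 < 0 → root in [0.665400, 1.240000]
step 2: m = 0.952700, f(m) = 0.956453 > 0 → root in [0.665400, 0.952700]
step 3: m = 0.809050, f(m) = 0.250306 > 0 → root in [0.665400, 0.809050]
Midpoint of [0.665400, 0.809050] = 0.737225

0.7372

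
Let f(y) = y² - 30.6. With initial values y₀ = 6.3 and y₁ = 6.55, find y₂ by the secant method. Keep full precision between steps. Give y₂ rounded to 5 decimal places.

f(y_0) = 9.090000, f(y_1) = 12.302500
y_2 = 6.550000 - (12.302500)·(6.550000 - 6.300000)/(12.302500 - (9.090000)) = 5.592607; f(y_2) = 0.677253

5.59261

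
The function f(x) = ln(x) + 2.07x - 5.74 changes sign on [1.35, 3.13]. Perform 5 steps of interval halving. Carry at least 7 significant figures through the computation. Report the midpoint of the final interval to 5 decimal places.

2.37906

f(1.350000) = -2.645395, f(3.130000) = 1.880133 (opposite signs)
step 1: m = 2.240000, f(m) = -0.296724 < 0 → root in [2.240000, 3.130000]
step 2: m = 2.685000, f(m) = 0.805631 > 0 → root in [2.240000, 2.685000]
step 3: m = 2.462500, f(m) = 0.258552 > 0 → root in [2.240000, 2.462500]
step 4: m = 2.351250, f(m) = -0.017965 < 0 → root in [2.351250, 2.462500]
step 5: m = 2.406875, f(m) = 0.120560 > 0 → root in [2.351250, 2.406875]
Midpoint of [2.351250, 2.406875] = 2.379063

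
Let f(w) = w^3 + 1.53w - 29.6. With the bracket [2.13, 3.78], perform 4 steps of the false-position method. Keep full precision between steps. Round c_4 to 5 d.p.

2.92591

f(2.130000) = -16.677503, f(3.780000) = 30.193552
step 1: c = 2.717098, f(c) = -5.383545 < 0 → new bracket [2.717098, 3.780000]
step 2: c = 2.877936, f(c) = -1.360195 < 0 → new bracket [2.877936, 3.780000]
step 3: c = 2.916822, f(c) = -0.321378 < 0 → new bracket [2.916822, 3.780000]
step 4: c = 2.925913, f(c) = -0.074714 < 0 → new bracket [2.925913, 3.780000]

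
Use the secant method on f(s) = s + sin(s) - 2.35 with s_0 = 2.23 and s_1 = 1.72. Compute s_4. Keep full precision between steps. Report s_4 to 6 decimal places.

1.373220

f(s_0) = 0.670480, f(s_1) = 0.358890
s_2 = 1.720000 - (0.358890)·(1.720000 - 2.230000)/(0.358890 - (0.670480)) = 1.132582; f(s_2) = -0.311907
s_3 = 1.132582 - (-0.311907)·(1.132582 - 1.720000)/(-0.311907 - (0.358890)) = 1.405720; f(s_3) = 0.042125
s_4 = 1.405720 - (0.042125)·(1.405720 - 1.132582)/(0.042125 - (-0.311907)) = 1.373220; f(s_4) = 0.003765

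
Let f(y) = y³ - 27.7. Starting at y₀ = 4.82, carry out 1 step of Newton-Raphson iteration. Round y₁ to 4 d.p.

f'(y) = 3y²
y_0 = 4.820000: f = 84.280168, f' = 69.697200 → y_1 = 4.820000 - (84.280168)/(69.697200) = 3.610767

3.6108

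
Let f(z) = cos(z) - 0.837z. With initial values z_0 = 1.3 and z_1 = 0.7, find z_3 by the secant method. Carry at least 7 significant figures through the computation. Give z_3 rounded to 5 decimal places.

f(z_0) = -0.820601, f(z_1) = 0.178942
z_2 = 0.700000 - (0.178942)·(0.700000 - 1.300000)/(0.178942 - (-0.820601)) = 0.807414; f(z_2) = 0.015563
z_3 = 0.807414 - (0.015563)·(0.807414 - 0.700000)/(0.015563 - (0.178942)) = 0.817646; f(z_3) = -0.000430

0.81765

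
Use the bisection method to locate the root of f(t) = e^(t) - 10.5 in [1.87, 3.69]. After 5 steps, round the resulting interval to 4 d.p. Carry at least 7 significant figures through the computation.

[2.3250, 2.3819]

f(1.870000) = -4.011704, f(3.690000) = 29.544847 (opposite signs)
step 1: m = 2.780000, f(m) = 5.619021 > 0 → root in [1.870000, 2.780000]
step 2: m = 2.325000, f(m) = -0.273320 < 0 → root in [2.325000, 2.780000]
step 3: m = 2.552500, f(m) = 2.339162 > 0 → root in [2.325000, 2.552500]
step 4: m = 2.438750, f(m) = 0.958708 > 0 → root in [2.325000, 2.438750]
step 5: m = 2.381875, f(m) = 0.325181 > 0 → root in [2.325000, 2.381875]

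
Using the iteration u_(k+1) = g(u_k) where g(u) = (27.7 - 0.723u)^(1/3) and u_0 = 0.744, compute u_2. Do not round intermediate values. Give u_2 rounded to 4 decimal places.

2.9444

u_1 = g(0.744000) = 3.005991
u_2 = g(3.005991) = 2.944408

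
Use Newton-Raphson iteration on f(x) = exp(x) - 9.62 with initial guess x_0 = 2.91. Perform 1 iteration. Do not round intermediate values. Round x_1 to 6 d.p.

f'(x) = exp(x)
x_0 = 2.910000: f = 8.736799, f' = 18.356799 → x_1 = 2.910000 - (8.736799)/(18.356799) = 2.434057

2.434057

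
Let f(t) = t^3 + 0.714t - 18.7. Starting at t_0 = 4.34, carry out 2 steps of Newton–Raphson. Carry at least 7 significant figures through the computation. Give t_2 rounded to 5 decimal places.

Newton update: t ← t − f(t)/f'(t).
f'(t) = 3t^2 + 0.714
t_0 = 4.340000: f = 66.145264, f' = 57.220800 → t_1 = 4.340000 - (66.145264)/(57.220800) = 3.184035
t_1 = 3.184035: f = 15.853387, f' = 31.128229 → t_2 = 3.184035 - (15.853387)/(31.128229) = 2.674742

2.67474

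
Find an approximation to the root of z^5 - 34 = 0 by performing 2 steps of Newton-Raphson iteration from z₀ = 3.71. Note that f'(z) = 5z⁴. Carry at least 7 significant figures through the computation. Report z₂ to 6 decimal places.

Newton update: z ← z − f(z)/f'(z).
z_0 = 3.710000: f = 668.861165, f' = 947.252244 → z_1 = 3.710000 - (668.861165)/(947.252244) = 3.003893
z_1 = 3.003893: f = 210.580881, f' = 407.106473 → z_2 = 3.003893 - (210.580881)/(407.106473) = 2.486631

2.486631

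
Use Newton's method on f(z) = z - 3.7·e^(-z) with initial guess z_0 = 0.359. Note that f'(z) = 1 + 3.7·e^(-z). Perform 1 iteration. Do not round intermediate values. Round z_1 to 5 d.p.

0.97981

Newton update: z ← z − f(z)/f'(z).
z_0 = 0.359000: f = -2.224985, f' = 3.583985 → z_1 = 0.359000 - (-2.224985)/(3.583985) = 0.979813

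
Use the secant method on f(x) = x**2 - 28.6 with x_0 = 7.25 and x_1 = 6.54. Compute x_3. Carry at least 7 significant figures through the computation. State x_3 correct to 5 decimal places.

f(x_0) = 23.962500, f(x_1) = 14.171600
x_2 = 6.540000 - (14.171600)·(6.540000 - 7.250000)/(14.171600 - (23.962500)) = 5.512328; f(x_2) = 1.785757
x_3 = 5.512328 - (1.785757)·(5.512328 - 6.540000)/(1.785757 - (14.171600)) = 5.364161; f(x_3) = 0.174221

5.36416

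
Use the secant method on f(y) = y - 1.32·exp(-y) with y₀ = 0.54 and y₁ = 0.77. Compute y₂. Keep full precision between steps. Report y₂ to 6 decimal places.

f(y_0) = -0.229228, f(y_1) = 0.158823
y_2 = 0.770000 - (0.158823)·(0.770000 - 0.540000)/(0.158823 - (-0.229228)) = 0.675865; f(y_2) = 0.004359

0.675865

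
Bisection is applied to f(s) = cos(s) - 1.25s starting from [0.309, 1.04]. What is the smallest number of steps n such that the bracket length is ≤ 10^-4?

Initial width b − a = 1.04 − 0.309 = 0.731000.
After n steps the width is (b−a)/2^n; need (b−a)/2^n ≤ 10^-4.
So n ≥ log₂(0.731000/10^-4) = log₂(7310.0000) ≈ 12.8357.
Hence n = 13.

13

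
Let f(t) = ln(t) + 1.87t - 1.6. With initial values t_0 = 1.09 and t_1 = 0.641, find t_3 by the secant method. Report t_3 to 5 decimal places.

f(t_0) = 0.524478, f(t_1) = -0.846056
t_2 = 0.641000 - (-0.846056)·(0.641000 - 1.090000)/(-0.846056 - (0.524478)) = 0.918176; f(t_2) = 0.031623
t_3 = 0.918176 - (0.031623)·(0.918176 - 0.641000)/(0.031623 - (-0.846056)) = 0.908189; f(t_3) = 0.002012

0.90819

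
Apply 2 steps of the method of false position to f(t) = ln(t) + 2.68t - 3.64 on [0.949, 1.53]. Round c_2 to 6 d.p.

f(0.949000) = -1.149026, f(1.530000) = 0.885668
step 1: c = 1.277101, f(c) = 0.027222 > 0 → new bracket [0.949000, 1.277101]
step 2: c = 1.269507, f(c) = 0.000909 > 0 → new bracket [0.949000, 1.269507]

1.269507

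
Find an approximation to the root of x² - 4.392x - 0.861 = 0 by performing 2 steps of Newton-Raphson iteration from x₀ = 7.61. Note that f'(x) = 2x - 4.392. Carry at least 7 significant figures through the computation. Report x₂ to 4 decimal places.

x_0 = 7.610000: f = 23.627980, f' = 10.828000 → x_1 = 7.610000 - (23.627980)/(10.828000) = 5.427881
x_1 = 5.427881: f = 4.761642, f' = 6.463763 → x_2 = 5.427881 - (4.761642)/(6.463763) = 4.691214

4.6912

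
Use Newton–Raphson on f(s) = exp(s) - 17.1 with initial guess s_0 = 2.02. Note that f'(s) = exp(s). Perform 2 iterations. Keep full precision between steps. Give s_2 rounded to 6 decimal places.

s_0 = 2.020000: f = -9.561675, f' = 7.538325 → s_1 = 2.020000 - (-9.561675)/(7.538325) = 3.288408
s_1 = 3.288408: f = 9.700176, f' = 26.800176 → s_2 = 3.288408 - (9.700176)/(26.800176) = 2.926464

2.926464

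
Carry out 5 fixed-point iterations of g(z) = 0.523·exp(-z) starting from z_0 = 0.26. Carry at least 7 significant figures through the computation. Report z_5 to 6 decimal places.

z_1 = g(0.260000) = 0.403260
z_2 = g(0.403260) = 0.349436
z_3 = g(0.349436) = 0.368760
z_4 = g(0.368760) = 0.361702
z_5 = g(0.361702) = 0.364264

0.364264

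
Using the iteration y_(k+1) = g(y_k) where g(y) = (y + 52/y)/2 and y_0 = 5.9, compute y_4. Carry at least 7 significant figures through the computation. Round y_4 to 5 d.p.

7.21110

y_1 = g(5.900000) = 7.356780
y_2 = g(7.356780) = 7.212545
y_3 = g(7.212545) = 7.211103
y_4 = g(7.211103) = 7.211103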